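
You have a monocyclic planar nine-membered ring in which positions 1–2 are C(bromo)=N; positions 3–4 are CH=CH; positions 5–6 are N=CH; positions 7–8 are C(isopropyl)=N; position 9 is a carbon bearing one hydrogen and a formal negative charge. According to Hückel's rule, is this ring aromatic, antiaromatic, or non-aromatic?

Aromatic

All ring atoms are sp² and supply a p orbital to the ring (each doubly-bonded ring atom is sp² with one p-orbital electron; the doubly-bonded nitrogens are pyridine-type — their lone pairs lie in the ring plane, leaving one electron in the p orbital; the carbanion's lone pair occupies the p orbital); the conjugation is uninterrupted.
Tallying contributions gives 4 × 2 = 8 from the double-bond units + 2 from the CH(-) atom = 10.
With 10 π electrons (n = 2), the Hückel 4n+2 condition holds.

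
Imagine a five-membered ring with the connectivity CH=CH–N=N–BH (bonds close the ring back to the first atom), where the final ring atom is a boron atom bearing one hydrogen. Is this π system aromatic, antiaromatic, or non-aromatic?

Antiaromatic

The p orbitals form a continuous loop: each doubly-bonded ring atom is sp² with one p-orbital electron; each sp² =N– keeps its lone pair in-plane and puts one electron into the π system; the boron has an empty p orbital. The ring is fully conjugated.
Counting π electrons: 2 × 2 = 4 from the double-bond units + 0 from the BH atom = 4.
With 4 = 4·1 π electrons, Hückel's rule classifies the planar ring as antiaromatic.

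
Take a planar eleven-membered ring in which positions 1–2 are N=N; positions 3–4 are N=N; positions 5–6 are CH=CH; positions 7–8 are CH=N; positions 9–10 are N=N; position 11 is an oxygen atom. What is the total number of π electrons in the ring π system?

12

Every ring atom contributes a p orbital perpendicular to the ring (the double-bond atoms are sp², each contributing one p electron; each sp² =N– keeps its lone pair in-plane and puts one electron into the π system; the oxygen donates one lone pair from its p orbital), so the π system is cyclic and fully conjugated.
Tallying contributions gives 5 × 2 = 10 from the double-bond units + 2 from the O atom = 12.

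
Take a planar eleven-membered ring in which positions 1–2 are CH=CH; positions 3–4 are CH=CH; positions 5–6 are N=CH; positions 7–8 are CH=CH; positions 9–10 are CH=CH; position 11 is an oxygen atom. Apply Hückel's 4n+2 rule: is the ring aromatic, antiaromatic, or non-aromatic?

All ring atoms are sp² and supply a p orbital to the ring (the double-bond atoms are sp², each contributing one p electron; each sp² =N– keeps its lone pair in-plane and puts one electron into the π system; the oxygen donates one lone pair from its p orbital); the conjugation is uninterrupted.
Counting π electrons: 5 × 2 = 10 from the double-bond units + 2 from the O atom = 12.
12 = 4(3); a planar, fully conjugated 4n system is antiaromatic.

Antiaromatic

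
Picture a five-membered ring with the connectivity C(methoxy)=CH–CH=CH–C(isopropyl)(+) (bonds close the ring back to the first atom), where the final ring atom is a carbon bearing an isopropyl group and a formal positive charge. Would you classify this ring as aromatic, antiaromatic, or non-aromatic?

The p orbitals form a continuous loop: each doubly-bonded ring atom is sp² with one p-orbital electron; the carbocation has an empty p orbital. The ring is fully conjugated.
Counting π electrons: 2 × 2 = 4 from the double-bond units + 0 from the C(isopropyl)(+) atom = 4.
With 4 = 4·1 π electrons, Hückel's rule classifies the planar ring as antiaromatic.

Antiaromatic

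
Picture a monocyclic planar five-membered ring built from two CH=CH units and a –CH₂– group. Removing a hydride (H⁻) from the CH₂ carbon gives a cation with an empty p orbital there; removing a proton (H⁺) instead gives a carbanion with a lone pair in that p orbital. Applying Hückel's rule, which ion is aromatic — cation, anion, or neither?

The anion

Once that carbon is sp², every ring atom has a p orbital and both ions are fully conjugated.
Cation: 2 × 2 + 0 = 4 π electrons → 4(1), antiaromatic.
Anion: 2 × 2 + 2 = 6 π electrons → 4(1)+2, aromatic.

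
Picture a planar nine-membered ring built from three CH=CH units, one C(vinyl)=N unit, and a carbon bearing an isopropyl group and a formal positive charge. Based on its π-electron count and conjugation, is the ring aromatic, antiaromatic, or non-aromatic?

Antiaromatic

All ring atoms are sp² and supply a p orbital to the ring (the double-bond atoms are sp², each contributing one p electron; each =N– nitrogen is pyridine-type (lone pair in the sp² plane, one electron in the p orbital); the carbocation has an empty p orbital); the conjugation is uninterrupted.
Tallying contributions gives 4 × 2 = 8 from the double-bond units + 0 from the C(isopropyl)(+) atom = 8.
A 4n π count (8, n = 2) in a planar conjugated ring means antiaromatic.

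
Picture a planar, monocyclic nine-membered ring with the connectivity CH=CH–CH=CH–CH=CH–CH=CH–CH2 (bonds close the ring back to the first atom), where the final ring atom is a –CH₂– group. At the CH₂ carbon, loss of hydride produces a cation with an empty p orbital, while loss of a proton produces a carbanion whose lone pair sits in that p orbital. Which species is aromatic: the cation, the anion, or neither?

The anion

Both ions have a continuous loop of p orbitals — each ring atom is sp².
Cation: 4 × 2 + 0 = 8 π electrons → 4(2), antiaromatic.
Anion: 4 × 2 + 2 = 10 π electrons → 4(2)+2, aromatic.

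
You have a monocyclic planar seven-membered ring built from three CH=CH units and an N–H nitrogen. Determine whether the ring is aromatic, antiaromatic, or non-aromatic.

Antiaromatic

The p orbitals form a continuous loop: the double-bond atoms are sp², each contributing one p electron; the pyrrole-type nitrogen donates its lone pair from the p orbital. The ring is fully conjugated.
Adding the contributions, 3 × 2 = 6 from the double-bond units + 2 from the NH atom = 8.
A 4n π count (8, n = 2) in a planar conjugated ring means antiaromatic.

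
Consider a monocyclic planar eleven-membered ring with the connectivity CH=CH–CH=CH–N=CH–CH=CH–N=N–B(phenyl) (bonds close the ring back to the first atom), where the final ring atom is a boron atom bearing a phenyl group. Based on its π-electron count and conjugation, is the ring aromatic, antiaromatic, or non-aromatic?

Aromatic

Every ring atom contributes a p orbital perpendicular to the ring (each doubly-bonded ring atom is sp² with one p-orbital electron; the doubly-bonded nitrogens are pyridine-type — their lone pairs lie in the ring plane, leaving one electron in the p orbital; the boron has an empty p orbital), so the π system is cyclic and fully conjugated.
Tallying contributions gives 5 × 2 = 10 from the double-bond units + 0 from the B(phenyl) atom = 10.
10 = 4(2) + 2, which satisfies Hückel's 4n+2 rule.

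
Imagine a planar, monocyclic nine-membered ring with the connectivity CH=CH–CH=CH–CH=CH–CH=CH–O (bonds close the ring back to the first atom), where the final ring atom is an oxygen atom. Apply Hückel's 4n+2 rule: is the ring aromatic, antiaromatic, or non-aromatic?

Aromatic

All ring atoms are sp² and supply a p orbital to the ring (every atom in a ring double bond is sp² and brings one electron to the p orbital; the oxygen donates one lone pair from its p orbital); the conjugation is uninterrupted.
Tallying contributions gives 4 × 2 = 8 from the double-bond units + 2 from the O atom = 10.
10 = 4(2) + 2, which satisfies Hückel's 4n+2 rule.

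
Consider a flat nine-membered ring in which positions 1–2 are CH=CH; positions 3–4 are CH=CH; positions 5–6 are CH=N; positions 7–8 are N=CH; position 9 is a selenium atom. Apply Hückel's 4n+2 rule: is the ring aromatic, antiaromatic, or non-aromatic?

Aromatic

The p orbitals form a continuous loop: each doubly-bonded ring atom is sp² with one p-orbital electron; the doubly-bonded nitrogens are pyridine-type — their lone pairs lie in the ring plane, leaving one electron in the p orbital; the selenium donates one lone pair from its p orbital. The ring is fully conjugated.
Adding the contributions, 4 × 2 = 8 from the double-bond units + 2 from the Se atom = 10.
That gives a 4n+2 count (10, n = 2).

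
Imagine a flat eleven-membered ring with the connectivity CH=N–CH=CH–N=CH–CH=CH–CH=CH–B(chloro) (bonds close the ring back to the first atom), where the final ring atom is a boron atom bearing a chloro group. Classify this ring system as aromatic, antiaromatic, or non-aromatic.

Aromatic

The p orbitals form a continuous loop: every atom in a ring double bond is sp² and brings one electron to the p orbital; the doubly-bonded nitrogens are pyridine-type — their lone pairs lie in the ring plane, leaving one electron in the p orbital; the boron has an empty p orbital. The ring is fully conjugated.
Adding the contributions, 5 × 2 = 10 from the double-bond units + 0 from the B(chloro) atom = 10.
That gives a 4n+2 count (10, n = 2).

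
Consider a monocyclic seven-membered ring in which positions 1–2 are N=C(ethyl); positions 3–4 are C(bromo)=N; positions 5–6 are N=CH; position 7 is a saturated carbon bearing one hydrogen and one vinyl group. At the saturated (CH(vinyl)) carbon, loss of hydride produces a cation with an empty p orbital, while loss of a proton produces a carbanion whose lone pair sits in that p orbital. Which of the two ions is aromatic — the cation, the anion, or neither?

The cation

In both ions every ring atom is sp² and contributes a p orbital, so both rings are fully conjugated.
Cation: 3 × 2 + 0 = 6 π electrons → 4(1)+2, aromatic.
Anion: 3 × 2 + 2 = 8 π electrons → 4(2), antiaromatic.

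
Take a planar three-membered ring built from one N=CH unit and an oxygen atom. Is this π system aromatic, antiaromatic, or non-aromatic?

All ring atoms are sp² and supply a p orbital to the ring (the double-bond atoms are sp², each contributing one p electron; each =N– nitrogen is pyridine-type (lone pair in the sp² plane, one electron in the p orbital); the oxygen donates one lone pair from its p orbital); the conjugation is uninterrupted.
π-electron count: 1 × 2 = 2 from the double-bond unit + 2 from the O atom = 4.
A 4n π count (4, n = 1) in a planar conjugated ring means antiaromatic.

Antiaromatic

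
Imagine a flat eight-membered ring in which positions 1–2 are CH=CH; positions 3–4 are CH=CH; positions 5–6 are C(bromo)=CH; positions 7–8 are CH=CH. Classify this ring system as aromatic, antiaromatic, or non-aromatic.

Check conjugation: each doubly-bonded ring atom is sp² with one p-orbital electron — every position has a p orbital, so the cyclic π system is continuous.
Adding the contributions, 4 × 2 = 8 from the 4 double-bond units.
A 4n π count (8, n = 2) in a planar conjugated ring means antiaromatic.

Antiaromatic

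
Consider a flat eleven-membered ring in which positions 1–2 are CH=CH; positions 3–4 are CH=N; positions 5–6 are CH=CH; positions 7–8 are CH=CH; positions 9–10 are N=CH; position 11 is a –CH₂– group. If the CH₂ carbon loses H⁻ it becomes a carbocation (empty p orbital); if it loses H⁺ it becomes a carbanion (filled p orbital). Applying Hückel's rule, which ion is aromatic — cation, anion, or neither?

The cation

In both ions every ring atom is sp² and contributes a p orbital, so both rings are fully conjugated.
Cation: 5 × 2 + 0 = 10 π electrons → 4(2)+2, aromatic.
Anion: 5 × 2 + 2 = 12 π electrons → 4(3), antiaromatic.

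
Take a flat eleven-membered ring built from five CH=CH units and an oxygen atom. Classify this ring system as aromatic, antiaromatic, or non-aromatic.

Check conjugation: each doubly-bonded ring atom is sp² with one p-orbital electron; the oxygen donates one lone pair from its p orbital — every position has a p orbital, so the cyclic π system is continuous.
Tallying contributions gives 5 × 2 = 10 from the double-bond units + 2 from the O atom = 12.
12 = 4(3); a planar, fully conjugated 4n system is antiaromatic.

Antiaromatic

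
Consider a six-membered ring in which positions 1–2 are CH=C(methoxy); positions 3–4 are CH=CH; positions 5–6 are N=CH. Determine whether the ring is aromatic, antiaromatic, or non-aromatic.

Aromatic

The p orbitals form a continuous loop: each doubly-bonded ring atom is sp² with one p-orbital electron; the doubly-bonded nitrogens are pyridine-type — their lone pairs lie in the ring plane, leaving one electron in the p orbital. The ring is fully conjugated.
Tallying contributions gives 3 × 2 = 6 from the 3 double-bond units.
That gives a 4n+2 count (6, n = 1).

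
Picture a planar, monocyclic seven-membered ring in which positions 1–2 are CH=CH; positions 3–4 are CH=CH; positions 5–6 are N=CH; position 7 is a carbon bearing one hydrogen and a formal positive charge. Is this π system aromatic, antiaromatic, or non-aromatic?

Check conjugation: each doubly-bonded ring atom is sp² with one p-orbital electron; each =N– nitrogen is pyridine-type (lone pair in the sp² plane, one electron in the p orbital); the carbocation has an empty p orbital — every position has a p orbital, so the cyclic π system is continuous.
Counting π electrons: 3 × 2 = 6 from the double-bond units + 0 from the CH(+) atom = 6.
That gives a 4n+2 count (6, n = 1).

Aromatic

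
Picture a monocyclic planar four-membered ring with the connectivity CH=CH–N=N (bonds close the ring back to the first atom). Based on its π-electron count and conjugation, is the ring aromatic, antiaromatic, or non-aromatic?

Every ring atom contributes a p orbital perpendicular to the ring (each doubly-bonded ring atom is sp² with one p-orbital electron; each sp² =N– keeps its lone pair in-plane and puts one electron into the π system), so the π system is cyclic and fully conjugated.
Counting π electrons: 2 × 2 = 4 from the 2 double-bond units.
4 = 4(1); a planar, fully conjugated 4n system is antiaromatic.

Antiaromatic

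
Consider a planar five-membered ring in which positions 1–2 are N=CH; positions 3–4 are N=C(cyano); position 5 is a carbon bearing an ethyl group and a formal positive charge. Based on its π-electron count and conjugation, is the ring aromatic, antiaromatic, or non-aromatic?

The p orbitals form a continuous loop: the double-bond atoms are sp², each contributing one p electron; the doubly-bonded nitrogens are pyridine-type — their lone pairs lie in the ring plane, leaving one electron in the p orbital; the carbocation has an empty p orbital. The ring is fully conjugated.
Tallying contributions gives 2 × 2 = 4 from the double-bond units + 0 from the C(ethyl)(+) atom = 4.
A 4n π count (4, n = 1) in a planar conjugated ring means antiaromatic.

Antiaromatic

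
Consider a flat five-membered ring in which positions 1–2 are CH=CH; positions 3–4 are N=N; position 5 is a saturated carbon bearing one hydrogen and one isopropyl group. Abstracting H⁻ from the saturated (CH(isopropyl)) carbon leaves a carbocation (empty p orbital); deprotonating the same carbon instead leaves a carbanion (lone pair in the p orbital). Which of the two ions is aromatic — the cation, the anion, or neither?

Once that carbon is sp², every ring atom has a p orbital and both ions are fully conjugated.
Cation: 2 × 2 + 0 = 4 π electrons → 4(1), antiaromatic.
Anion: 2 × 2 + 2 = 6 π electrons → 4(1)+2, aromatic.

The anion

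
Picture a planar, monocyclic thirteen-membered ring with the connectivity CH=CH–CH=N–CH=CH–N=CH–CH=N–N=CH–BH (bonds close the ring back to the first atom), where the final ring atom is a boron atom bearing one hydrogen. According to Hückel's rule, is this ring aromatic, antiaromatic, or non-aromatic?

The p orbitals form a continuous loop: every atom in a ring double bond is sp² and brings one electron to the p orbital; each =N– nitrogen is pyridine-type (lone pair in the sp² plane, one electron in the p orbital); the boron has an empty p orbital. The ring is fully conjugated.
π-electron count: 6 × 2 = 12 from the double-bond units + 0 from the BH atom = 12.
With 12 = 4·3 π electrons, Hückel's rule classifies the planar ring as antiaromatic.

Antiaromatic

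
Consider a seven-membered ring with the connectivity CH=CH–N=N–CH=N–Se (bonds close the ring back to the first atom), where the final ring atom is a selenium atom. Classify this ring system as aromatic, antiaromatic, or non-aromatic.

Antiaromatic

Check conjugation: every atom in a ring double bond is sp² and brings one electron to the p orbital; each sp² =N– keeps its lone pair in-plane and puts one electron into the π system; the selenium donates one lone pair from its p orbital — every position has a p orbital, so the cyclic π system is continuous.
Adding the contributions, 3 × 2 = 6 from the double-bond units + 2 from the Se atom = 8.
8 = 4(2); a planar, fully conjugated 4n system is antiaromatic.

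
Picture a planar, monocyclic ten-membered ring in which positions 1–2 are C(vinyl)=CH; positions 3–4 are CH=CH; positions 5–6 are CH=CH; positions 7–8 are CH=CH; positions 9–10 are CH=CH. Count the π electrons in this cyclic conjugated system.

10

Check conjugation: the double-bond atoms are sp², each contributing one p electron — every position has a p orbital, so the cyclic π system is continuous.
Tallying contributions gives 5 × 2 = 10 from the 5 double-bond units.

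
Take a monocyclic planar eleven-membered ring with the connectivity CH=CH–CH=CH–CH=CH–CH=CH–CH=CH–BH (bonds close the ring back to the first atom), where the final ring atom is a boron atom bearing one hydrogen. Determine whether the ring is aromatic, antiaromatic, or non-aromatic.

Aromatic

All ring atoms are sp² and supply a p orbital to the ring (every atom in a ring double bond is sp² and brings one electron to the p orbital; the boron has an empty p orbital); the conjugation is uninterrupted.
π-electron count: 5 × 2 = 10 from the double-bond units + 0 from the BH atom = 10.
That gives a 4n+2 count (10, n = 2).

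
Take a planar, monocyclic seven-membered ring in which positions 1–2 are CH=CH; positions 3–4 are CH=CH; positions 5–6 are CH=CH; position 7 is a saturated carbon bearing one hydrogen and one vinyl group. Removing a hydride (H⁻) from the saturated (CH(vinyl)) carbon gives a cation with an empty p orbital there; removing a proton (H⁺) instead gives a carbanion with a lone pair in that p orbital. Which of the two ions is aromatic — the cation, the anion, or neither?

In either ion the ring is fully conjugated: every atom, including the new sp² carbon, supplies a p orbital.
Cation: 3 × 2 + 0 = 6 π electrons → 4(1)+2, aromatic.
Anion: 3 × 2 + 2 = 8 π electrons → 4(2), antiaromatic.

The cation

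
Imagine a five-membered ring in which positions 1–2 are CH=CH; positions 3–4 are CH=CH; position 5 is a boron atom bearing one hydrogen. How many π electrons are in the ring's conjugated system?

All ring atoms are sp² and supply a p orbital to the ring (the double-bond atoms are sp², each contributing one p electron; the boron has an empty p orbital); the conjugation is uninterrupted.
Adding the contributions, 2 × 2 = 4 from the double-bond units + 0 from the BH atom = 4.
(This ring is borole.)

4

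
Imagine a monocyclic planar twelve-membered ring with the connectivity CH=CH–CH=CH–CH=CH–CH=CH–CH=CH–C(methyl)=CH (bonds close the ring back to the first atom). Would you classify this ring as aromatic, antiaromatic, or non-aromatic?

Check conjugation: every atom in a ring double bond is sp² and brings one electron to the p orbital — every position has a p orbital, so the cyclic π system is continuous.
Adding the contributions, 6 × 2 = 12 from the 6 double-bond units.
12 = 4(3); a planar, fully conjugated 4n system is antiaromatic.

Antiaromatic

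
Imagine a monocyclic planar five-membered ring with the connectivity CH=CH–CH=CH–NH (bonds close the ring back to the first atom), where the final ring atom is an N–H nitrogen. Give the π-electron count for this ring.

Check conjugation: the double-bond atoms are sp², each contributing one p electron; the pyrrole-type nitrogen donates its lone pair from the p orbital — every position has a p orbital, so the cyclic π system is continuous.
Counting π electrons: 2 × 2 = 4 from the double-bond units + 2 from the NH atom = 6.

6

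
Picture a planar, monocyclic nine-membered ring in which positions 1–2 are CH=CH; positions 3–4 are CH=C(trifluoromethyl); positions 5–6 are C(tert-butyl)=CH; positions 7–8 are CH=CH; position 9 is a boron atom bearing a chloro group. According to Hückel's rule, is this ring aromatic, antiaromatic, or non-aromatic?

Antiaromatic

Every ring atom contributes a p orbital perpendicular to the ring (every atom in a ring double bond is sp² and brings one electron to the p orbital; the boron has an empty p orbital), so the π system is cyclic and fully conjugated.
Adding the contributions, 4 × 2 = 8 from the double-bond units + 0 from the B(chloro) atom = 8.
With 8 = 4·2 π electrons, Hückel's rule classifies the planar ring as antiaromatic.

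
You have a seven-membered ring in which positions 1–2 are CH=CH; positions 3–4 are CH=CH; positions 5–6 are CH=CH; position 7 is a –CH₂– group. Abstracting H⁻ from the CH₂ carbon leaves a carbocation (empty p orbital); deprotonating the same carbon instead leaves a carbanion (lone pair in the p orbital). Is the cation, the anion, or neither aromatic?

Once that carbon is sp², every ring atom has a p orbital and both ions are fully conjugated.
Cation: 3 × 2 + 0 = 6 π electrons → 4(1)+2, aromatic.
Anion: 3 × 2 + 2 = 8 π electrons → 4(2), antiaromatic.

The cation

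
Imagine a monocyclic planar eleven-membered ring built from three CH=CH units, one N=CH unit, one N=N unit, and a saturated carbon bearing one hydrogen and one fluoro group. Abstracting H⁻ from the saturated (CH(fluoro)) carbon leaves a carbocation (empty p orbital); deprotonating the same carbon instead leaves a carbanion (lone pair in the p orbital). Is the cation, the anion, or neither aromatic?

In both ions every ring atom is sp² and contributes a p orbital, so both rings are fully conjugated.
Cation: 5 × 2 + 0 = 10 π electrons → 4(2)+2, aromatic.
Anion: 5 × 2 + 2 = 12 π electrons → 4(3), antiaromatic.

The cation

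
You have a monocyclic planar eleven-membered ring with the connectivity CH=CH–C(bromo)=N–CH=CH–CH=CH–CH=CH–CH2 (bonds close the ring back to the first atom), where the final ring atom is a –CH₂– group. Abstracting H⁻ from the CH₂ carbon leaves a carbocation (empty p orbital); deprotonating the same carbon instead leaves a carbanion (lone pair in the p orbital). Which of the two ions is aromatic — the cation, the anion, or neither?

Once that carbon is sp², every ring atom has a p orbital and both ions are fully conjugated.
Cation: 5 × 2 + 0 = 10 π electrons → 4(2)+2, aromatic.
Anion: 5 × 2 + 2 = 12 π electrons → 4(3), antiaromatic.

The cation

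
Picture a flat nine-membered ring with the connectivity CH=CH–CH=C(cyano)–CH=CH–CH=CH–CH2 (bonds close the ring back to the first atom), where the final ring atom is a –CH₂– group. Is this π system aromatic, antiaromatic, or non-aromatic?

At the CH2 position, the tetrahedral CH₂ carbon is sp³ and has no p orbital in the ring π system; the ring's p-orbital overlap is broken there.
Without a continuous loop of overlapping p orbitals the Hückel electron count never comes into play.

Non-aromatic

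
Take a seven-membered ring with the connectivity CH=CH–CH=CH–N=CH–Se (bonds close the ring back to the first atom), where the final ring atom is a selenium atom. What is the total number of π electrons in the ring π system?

8

Every ring atom contributes a p orbital perpendicular to the ring (each doubly-bonded ring atom is sp² with one p-orbital electron; each sp² =N– keeps its lone pair in-plane and puts one electron into the π system; the selenium donates one lone pair from its p orbital), so the π system is cyclic and fully conjugated.
Adding the contributions, 3 × 2 = 6 from the double-bond units + 2 from the Se atom = 8.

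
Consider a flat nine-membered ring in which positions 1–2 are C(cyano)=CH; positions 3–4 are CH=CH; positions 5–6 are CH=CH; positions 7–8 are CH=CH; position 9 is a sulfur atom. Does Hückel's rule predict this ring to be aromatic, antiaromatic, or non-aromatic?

Every ring atom contributes a p orbital perpendicular to the ring (each doubly-bonded ring atom is sp² with one p-orbital electron; the sulfur donates one lone pair from its p orbital), so the π system is cyclic and fully conjugated.
π-electron count: 4 × 2 = 8 from the double-bond units + 2 from the S atom = 10.
Since 10 = 4·2 + 2, the ring meets the 4n+2 criterion.

Aromatic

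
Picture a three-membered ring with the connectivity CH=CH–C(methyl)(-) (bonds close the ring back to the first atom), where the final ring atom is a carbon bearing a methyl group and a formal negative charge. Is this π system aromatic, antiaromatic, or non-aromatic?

Antiaromatic

All ring atoms are sp² and supply a p orbital to the ring (each doubly-bonded ring atom is sp² with one p-orbital electron; the carbanion's lone pair occupies the p orbital); the conjugation is uninterrupted.
Adding the contributions, 1 × 2 = 2 from the double-bond unit + 2 from the C(methyl)(-) atom = 4.
4 = 4(1); a planar, fully conjugated 4n system is antiaromatic.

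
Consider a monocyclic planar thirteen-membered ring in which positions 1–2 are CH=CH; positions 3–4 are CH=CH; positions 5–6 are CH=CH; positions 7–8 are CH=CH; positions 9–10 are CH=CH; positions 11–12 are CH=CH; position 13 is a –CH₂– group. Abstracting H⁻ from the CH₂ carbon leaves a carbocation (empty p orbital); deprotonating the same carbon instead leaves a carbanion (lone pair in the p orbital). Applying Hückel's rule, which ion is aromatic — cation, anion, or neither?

In both ions every ring atom is sp² and contributes a p orbital, so both rings are fully conjugated.
Cation: 6 × 2 + 0 = 12 π electrons → 4(3), antiaromatic.
Anion: 6 × 2 + 2 = 14 π electrons → 4(3)+2, aromatic.

The anion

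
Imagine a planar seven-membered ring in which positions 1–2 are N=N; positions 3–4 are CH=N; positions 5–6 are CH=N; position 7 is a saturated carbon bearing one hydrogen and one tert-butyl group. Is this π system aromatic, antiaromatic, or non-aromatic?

Non-aromatic

The CH(tert-butyl) carbon is saturated: that saturated carbon is sp³ and has no p orbital in the ring π system. Conjugation is not continuous around the ring.
Broken conjugation rules out both aromaticity and antiaromaticity.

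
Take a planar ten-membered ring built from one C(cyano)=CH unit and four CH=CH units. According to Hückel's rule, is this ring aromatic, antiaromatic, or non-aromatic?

The p orbitals form a continuous loop: the double-bond atoms are sp², each contributing one p electron. The ring is fully conjugated.
Tallying contributions gives 5 × 2 = 10 from the 5 double-bond units.
That gives a 4n+2 count (10, n = 2).

Aromatic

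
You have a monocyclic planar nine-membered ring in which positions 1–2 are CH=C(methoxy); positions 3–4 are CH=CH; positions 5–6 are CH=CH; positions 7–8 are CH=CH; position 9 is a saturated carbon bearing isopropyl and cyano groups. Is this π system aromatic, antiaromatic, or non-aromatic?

Non-aromatic

The C(isopropyl)(cyano) position has four σ bonds — that saturated carbon is sp³ and has no p orbital in the ring π system — so the cyclic conjugation is interrupted.
Hückel's rule only applies to fully conjugated rings, so this one is simply non-aromatic.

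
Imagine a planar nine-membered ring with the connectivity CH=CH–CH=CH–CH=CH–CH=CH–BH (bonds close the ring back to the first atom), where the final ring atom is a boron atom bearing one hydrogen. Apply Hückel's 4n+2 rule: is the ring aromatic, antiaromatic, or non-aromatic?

Antiaromatic

The p orbitals form a continuous loop: each doubly-bonded ring atom is sp² with one p-orbital electron; the boron has an empty p orbital. The ring is fully conjugated.
Tallying contributions gives 4 × 2 = 8 from the double-bond units + 0 from the BH atom = 8.
8 is a 4n count (n = 2), so the planar conjugated ring is antiaromatic.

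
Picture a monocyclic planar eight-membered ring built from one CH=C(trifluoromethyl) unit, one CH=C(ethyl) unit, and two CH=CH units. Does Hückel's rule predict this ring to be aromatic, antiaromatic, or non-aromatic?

Check conjugation: the double-bond atoms are sp², each contributing one p electron — every position has a p orbital, so the cyclic π system is continuous.
Adding the contributions, 4 × 2 = 8 from the 4 double-bond units.
With 8 = 4·2 π electrons, Hückel's rule classifies the planar ring as antiaromatic.

Antiaromatic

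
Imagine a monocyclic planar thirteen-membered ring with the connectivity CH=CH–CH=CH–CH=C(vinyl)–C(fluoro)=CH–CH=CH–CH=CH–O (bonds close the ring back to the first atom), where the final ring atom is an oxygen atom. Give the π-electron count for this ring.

Every ring atom contributes a p orbital perpendicular to the ring (each doubly-bonded ring atom is sp² with one p-orbital electron; the oxygen donates one lone pair from its p orbital), so the π system is cyclic and fully conjugated.
Adding the contributions, 6 × 2 = 12 from the double-bond units + 2 from the O atom = 14.

14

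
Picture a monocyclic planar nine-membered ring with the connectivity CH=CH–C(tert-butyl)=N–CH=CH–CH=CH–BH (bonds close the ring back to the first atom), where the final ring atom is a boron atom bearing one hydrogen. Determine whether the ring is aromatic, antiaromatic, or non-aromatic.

Antiaromatic

Every ring atom contributes a p orbital perpendicular to the ring (every atom in a ring double bond is sp² and brings one electron to the p orbital; each sp² =N– keeps its lone pair in-plane and puts one electron into the π system; the boron has an empty p orbital), so the π system is cyclic and fully conjugated.
Counting π electrons: 4 × 2 = 8 from the double-bond units + 0 from the BH atom = 8.
8 = 4(2); a planar, fully conjugated 4n system is antiaromatic.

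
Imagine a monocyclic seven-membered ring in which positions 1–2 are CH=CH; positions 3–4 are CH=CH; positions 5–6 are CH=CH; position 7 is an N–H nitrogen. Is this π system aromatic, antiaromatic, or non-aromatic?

Antiaromatic

All ring atoms are sp² and supply a p orbital to the ring (every atom in a ring double bond is sp² and brings one electron to the p orbital; the pyrrole-type nitrogen donates its lone pair from the p orbital); the conjugation is uninterrupted.
Adding the contributions, 3 × 2 = 6 from the double-bond units + 2 from the NH atom = 8.
With 8 = 4·2 π electrons, Hückel's rule classifies the planar ring as antiaromatic.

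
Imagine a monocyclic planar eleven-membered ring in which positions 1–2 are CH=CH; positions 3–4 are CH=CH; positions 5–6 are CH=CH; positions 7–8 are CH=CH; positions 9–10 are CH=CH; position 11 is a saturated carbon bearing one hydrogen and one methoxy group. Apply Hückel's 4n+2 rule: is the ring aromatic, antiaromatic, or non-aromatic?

Non-aromatic

Because that saturated carbon is sp³ and has no p orbital in the ring π system at the CH(methoxy) position, the π system cannot extend all the way around the ring.
Broken conjugation rules out both aromaticity and antiaromaticity.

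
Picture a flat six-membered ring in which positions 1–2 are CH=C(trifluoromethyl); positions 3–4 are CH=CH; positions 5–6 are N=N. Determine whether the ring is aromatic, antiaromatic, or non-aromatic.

Aromatic

The p orbitals form a continuous loop: each doubly-bonded ring atom is sp² with one p-orbital electron; each =N– nitrogen is pyridine-type (lone pair in the sp² plane, one electron in the p orbital). The ring is fully conjugated.
Tallying contributions gives 3 × 2 = 6 from the 3 double-bond units.
6 = 4(1) + 2, which satisfies Hückel's 4n+2 rule.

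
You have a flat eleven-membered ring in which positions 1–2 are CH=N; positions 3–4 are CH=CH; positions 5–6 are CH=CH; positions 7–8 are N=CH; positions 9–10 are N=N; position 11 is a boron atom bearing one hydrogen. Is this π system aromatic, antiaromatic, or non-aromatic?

Aromatic

The p orbitals form a continuous loop: the double-bond atoms are sp², each contributing one p electron; each sp² =N– keeps its lone pair in-plane and puts one electron into the π system; the boron has an empty p orbital. The ring is fully conjugated.
Adding the contributions, 5 × 2 = 10 from the double-bond units + 0 from the BH atom = 10.
Since 10 = 4·2 + 2, the ring meets the 4n+2 criterion.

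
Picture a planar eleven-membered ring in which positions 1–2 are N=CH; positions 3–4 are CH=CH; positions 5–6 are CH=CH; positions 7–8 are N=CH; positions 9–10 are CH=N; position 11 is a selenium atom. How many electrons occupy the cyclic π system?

12

All ring atoms are sp² and supply a p orbital to the ring (the double-bond atoms are sp², each contributing one p electron; each =N– nitrogen is pyridine-type (lone pair in the sp² plane, one electron in the p orbital); the selenium donates one lone pair from its p orbital); the conjugation is uninterrupted.
Tallying contributions gives 5 × 2 = 10 from the double-bond units + 2 from the Se atom = 12.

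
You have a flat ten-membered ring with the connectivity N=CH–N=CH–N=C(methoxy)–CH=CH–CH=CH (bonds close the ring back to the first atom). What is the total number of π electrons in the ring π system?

All ring atoms are sp² and supply a p orbital to the ring (each doubly-bonded ring atom is sp² with one p-orbital electron; each =N– nitrogen is pyridine-type (lone pair in the sp² plane, one electron in the p orbital)); the conjugation is uninterrupted.
Counting π electrons: 5 × 2 = 10 from the 5 double-bond units.

10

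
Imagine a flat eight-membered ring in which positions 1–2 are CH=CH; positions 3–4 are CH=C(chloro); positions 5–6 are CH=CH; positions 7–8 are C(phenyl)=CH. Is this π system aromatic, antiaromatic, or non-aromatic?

Antiaromatic

Check conjugation: every atom in a ring double bond is sp² and brings one electron to the p orbital — every position has a p orbital, so the cyclic π system is continuous.
Counting π electrons: 4 × 2 = 8 from the 4 double-bond units.
A 4n π count (8, n = 2) in a planar conjugated ring means antiaromatic.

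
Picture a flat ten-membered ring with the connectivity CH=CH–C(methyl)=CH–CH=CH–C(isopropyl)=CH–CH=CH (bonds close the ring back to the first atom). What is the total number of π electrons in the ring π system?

10

The p orbitals form a continuous loop: the double-bond atoms are sp², each contributing one p electron. The ring is fully conjugated.
π-electron count: 5 × 2 = 10 from the 5 double-bond units.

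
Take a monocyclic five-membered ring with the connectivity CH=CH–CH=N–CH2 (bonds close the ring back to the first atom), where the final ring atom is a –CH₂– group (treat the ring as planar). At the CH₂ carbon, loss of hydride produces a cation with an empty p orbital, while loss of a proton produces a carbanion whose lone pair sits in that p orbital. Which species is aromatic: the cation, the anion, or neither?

Both ions have a continuous loop of p orbitals — each ring atom is sp².
Cation: 2 × 2 + 0 = 4 π electrons → 4(1), antiaromatic.
Anion: 2 × 2 + 2 = 6 π electrons → 4(1)+2, aromatic.

The anion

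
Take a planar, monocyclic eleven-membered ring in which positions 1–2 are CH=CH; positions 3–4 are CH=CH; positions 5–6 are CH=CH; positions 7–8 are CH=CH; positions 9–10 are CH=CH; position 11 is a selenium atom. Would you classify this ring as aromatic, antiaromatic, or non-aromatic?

The p orbitals form a continuous loop: each doubly-bonded ring atom is sp² with one p-orbital electron; the selenium donates one lone pair from its p orbital. The ring is fully conjugated.
Tallying contributions gives 5 × 2 = 10 from the double-bond units + 2 from the Se atom = 12.
With 12 = 4·3 π electrons, Hückel's rule classifies the planar ring as antiaromatic.

Antiaromatic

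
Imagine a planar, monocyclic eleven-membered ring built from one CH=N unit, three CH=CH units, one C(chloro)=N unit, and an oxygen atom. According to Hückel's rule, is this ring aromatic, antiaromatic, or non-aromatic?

Antiaromatic

Every ring atom contributes a p orbital perpendicular to the ring (each doubly-bonded ring atom is sp² with one p-orbital electron; each sp² =N– keeps its lone pair in-plane and puts one electron into the π system; the oxygen donates one lone pair from its p orbital), so the π system is cyclic and fully conjugated.
Tallying contributions gives 5 × 2 = 10 from the double-bond units + 2 from the O atom = 12.
A 4n π count (12, n = 3) in a planar conjugated ring means antiaromatic.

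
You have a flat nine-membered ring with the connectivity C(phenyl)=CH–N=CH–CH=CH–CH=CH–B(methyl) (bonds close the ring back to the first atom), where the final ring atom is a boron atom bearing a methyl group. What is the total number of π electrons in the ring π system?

8

All ring atoms are sp² and supply a p orbital to the ring (the double-bond atoms are sp², each contributing one p electron; each =N– nitrogen is pyridine-type (lone pair in the sp² plane, one electron in the p orbital); the boron has an empty p orbital); the conjugation is uninterrupted.
Counting π electrons: 4 × 2 = 8 from the double-bond units + 0 from the B(methyl) atom = 8.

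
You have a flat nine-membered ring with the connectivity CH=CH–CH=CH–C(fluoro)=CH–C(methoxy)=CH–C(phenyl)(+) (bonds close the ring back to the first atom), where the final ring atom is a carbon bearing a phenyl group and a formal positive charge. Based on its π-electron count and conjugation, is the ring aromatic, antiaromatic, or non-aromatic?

Antiaromatic

Check conjugation: each doubly-bonded ring atom is sp² with one p-orbital electron; the carbocation has an empty p orbital — every position has a p orbital, so the cyclic π system is continuous.
Adding the contributions, 4 × 2 = 8 from the double-bond units + 0 from the C(phenyl)(+) atom = 8.
8 = 4(2); a planar, fully conjugated 4n system is antiaromatic.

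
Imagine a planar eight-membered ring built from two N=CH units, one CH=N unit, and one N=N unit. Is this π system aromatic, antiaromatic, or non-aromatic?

Every ring atom contributes a p orbital perpendicular to the ring (the double-bond atoms are sp², each contributing one p electron; the doubly-bonded nitrogens are pyridine-type — their lone pairs lie in the ring plane, leaving one electron in the p orbital), so the π system is cyclic and fully conjugated.
Adding the contributions, 4 × 2 = 8 from the 4 double-bond units.
8 is a 4n count (n = 2), so the planar conjugated ring is antiaromatic.

Antiaromatic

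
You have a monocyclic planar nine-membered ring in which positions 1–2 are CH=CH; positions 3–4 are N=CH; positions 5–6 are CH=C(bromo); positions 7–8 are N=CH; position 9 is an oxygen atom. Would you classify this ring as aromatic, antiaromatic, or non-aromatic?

All ring atoms are sp² and supply a p orbital to the ring (every atom in a ring double bond is sp² and brings one electron to the p orbital; the doubly-bonded nitrogens are pyridine-type — their lone pairs lie in the ring plane, leaving one electron in the p orbital; the oxygen donates one lone pair from its p orbital); the conjugation is uninterrupted.
Counting π electrons: 4 × 2 = 8 from the double-bond units + 2 from the O atom = 10.
With 10 π electrons (n = 2), the Hückel 4n+2 condition holds.

Aromatic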